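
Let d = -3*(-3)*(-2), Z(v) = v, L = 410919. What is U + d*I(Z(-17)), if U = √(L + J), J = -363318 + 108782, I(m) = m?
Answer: 306 + √156383 ≈ 701.45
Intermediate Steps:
d = -18 (d = 9*(-2) = -18)
J = -254536
U = √156383 (U = √(410919 - 254536) = √156383 ≈ 395.45)
U + d*I(Z(-17)) = √156383 - 18*(-17) = √156383 + 306 = 306 + √156383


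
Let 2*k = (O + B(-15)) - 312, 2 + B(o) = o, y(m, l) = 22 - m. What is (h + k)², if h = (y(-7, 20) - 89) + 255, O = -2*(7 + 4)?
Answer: 1521/4 ≈ 380.25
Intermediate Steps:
B(o) = -2 + o
O = -22 (O = -2*11 = -22)
k = -351/2 (k = ((-22 + (-2 - 15)) - 312)/2 = ((-22 - 17) - 312)/2 = (-39 - 312)/2 = (½)*(-351) = -351/2 ≈ -175.50)
h = 195 (h = ((22 - 1*(-7)) - 89) + 255 = ((22 + 7) - 89) + 255 = (29 - 89) + 255 = -60 + 255 = 195)
(h + k)² = (195 - 351/2)² = (39/2)² = 1521/4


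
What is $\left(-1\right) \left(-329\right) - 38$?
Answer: $291$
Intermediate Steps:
$\left(-1\right) \left(-329\right) - 38 = 329 - 38 = 291$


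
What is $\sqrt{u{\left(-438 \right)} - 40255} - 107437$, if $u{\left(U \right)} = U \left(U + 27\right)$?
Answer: $-107437 + 13 \sqrt{827} \approx -1.0706 \cdot 10^{5}$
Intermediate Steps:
$u{\left(U \right)} = U \left(27 + U\right)$
$\sqrt{u{\left(-438 \right)} - 40255} - 107437 = \sqrt{- 438 \left(27 - 438\right) - 40255} - 107437 = \sqrt{\left(-438\right) \left(-411\right) - 40255} - 107437 = \sqrt{180018 - 40255} - 107437 = \sqrt{139763} - 107437 = 13 \sqrt{827} - 107437 = -107437 + 13 \sqrt{827}$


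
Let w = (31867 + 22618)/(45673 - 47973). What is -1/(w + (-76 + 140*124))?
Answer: -460/7939743 ≈ -5.7936e-5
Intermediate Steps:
w = -10897/460 (w = 54485/(-2300) = 54485*(-1/2300) = -10897/460 ≈ -23.689)
-1/(w + (-76 + 140*124)) = -1/(-10897/460 + (-76 + 140*124)) = -1/(-10897/460 + (-76 + 17360)) = -1/(-10897/460 + 17284) = -1/7939743/460 = -1*460/7939743 = -460/7939743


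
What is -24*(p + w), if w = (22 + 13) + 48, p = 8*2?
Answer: -2376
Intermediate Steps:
p = 16
w = 83 (w = 35 + 48 = 83)
-24*(p + w) = -24*(16 + 83) = -24*99 = -2376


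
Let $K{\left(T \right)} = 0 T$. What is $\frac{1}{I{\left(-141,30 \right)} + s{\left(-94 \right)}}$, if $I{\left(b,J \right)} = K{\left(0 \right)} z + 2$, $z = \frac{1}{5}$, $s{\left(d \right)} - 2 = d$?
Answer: $- \frac{1}{90} \approx -0.011111$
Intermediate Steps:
$K{\left(T \right)} = 0$
$s{\left(d \right)} = 2 + d$
$z = \frac{1}{5} \approx 0.2$
$I{\left(b,J \right)} = 2$ ($I{\left(b,J \right)} = 0 \cdot \frac{1}{5} + 2 = 0 + 2 = 2$)
$\frac{1}{I{\left(-141,30 \right)} + s{\left(-94 \right)}} = \frac{1}{2 + \left(2 - 94\right)} = \frac{1}{2 - 92} = \frac{1}{-90} = - \frac{1}{90}$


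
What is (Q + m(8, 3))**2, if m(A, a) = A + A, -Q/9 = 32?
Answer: 73984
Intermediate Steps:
Q = -288 (Q = -9*32 = -288)
m(A, a) = 2*A
(Q + m(8, 3))**2 = (-288 + 2*8)**2 = (-288 + 16)**2 = (-272)**2 = 73984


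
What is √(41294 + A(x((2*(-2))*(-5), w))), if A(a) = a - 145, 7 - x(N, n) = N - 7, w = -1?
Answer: √41143 ≈ 202.84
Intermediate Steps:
x(N, n) = 14 - N (x(N, n) = 7 - (N - 7) = 7 - (-7 + N) = 7 + (7 - N) = 14 - N)
A(a) = -145 + a
√(41294 + A(x((2*(-2))*(-5), w))) = √(41294 + (-145 + (14 - 2*(-2)*(-5)))) = √(41294 + (-145 + (14 - (-4)*(-5)))) = √(41294 + (-145 + (14 - 1*20))) = √(41294 + (-145 + (14 - 20))) = √(41294 + (-145 - 6)) = √(41294 - 151) = √41143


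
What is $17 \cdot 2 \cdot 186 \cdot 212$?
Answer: $1340688$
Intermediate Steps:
$17 \cdot 2 \cdot 186 \cdot 212 = 34 \cdot 186 \cdot 212 = 6324 \cdot 212 = 1340688$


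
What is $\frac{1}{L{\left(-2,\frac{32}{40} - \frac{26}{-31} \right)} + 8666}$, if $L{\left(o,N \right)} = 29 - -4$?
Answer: $\frac{1}{8699} \approx 0.00011496$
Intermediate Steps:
$L{\left(o,N \right)} = 33$ ($L{\left(o,N \right)} = 29 + 4 = 33$)
$\frac{1}{L{\left(-2,\frac{32}{40} - \frac{26}{-31} \right)} + 8666} = \frac{1}{33 + 8666} = \frac{1}{8699}$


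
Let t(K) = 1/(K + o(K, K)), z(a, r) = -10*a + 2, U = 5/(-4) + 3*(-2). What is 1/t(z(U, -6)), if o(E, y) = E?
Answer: 149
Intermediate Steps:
U = -29/4 (U = 5*(-1/4) - 6 = -5/4 - 6 = -29/4 ≈ -7.2500)
z(a, r) = 2 - 10*a
t(K) = 1/(2*K) (t(K) = 1/(K + K) = 1/(2*K))
1/t(z(U, -6)) = 1/(1/(2*(2 - 10*(-29/4)))) = 1/(1/(2*(2 + 145/2))) = 1/(1/(2*(149/2))) = 1/((1/2)*(2/149)) = 1/(1/149) = 149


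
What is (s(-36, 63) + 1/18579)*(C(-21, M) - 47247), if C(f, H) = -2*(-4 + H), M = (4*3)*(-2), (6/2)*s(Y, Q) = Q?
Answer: -18412040560/18579 ≈ -9.9101e+5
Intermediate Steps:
s(Y, Q) = Q/3
M = -24 (M = 12*(-2) = -24)
C(f, H) = 8 - 2*H
(s(-36, 63) + 1/18579)*(C(-21, M) - 47247) = ((1/3)*63 + 1/18579)*((8 - 2*(-24)) - 47247) = (21 + 1/18579)*((8 + 48) - 47247) = 390160*(56 - 47247)/18579 = (390160/18579)*(-47191) = -18412040560/18579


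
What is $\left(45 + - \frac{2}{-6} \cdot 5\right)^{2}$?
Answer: $\frac{19600}{9} \approx 2177.8$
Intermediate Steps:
$\left(45 + - \frac{2}{-6} \cdot 5\right)^{2} = \left(45 + \left(-2\right) \left(- \frac{1}{6}\right) 5\right)^{2} = \left(45 + \frac{1}{3} \cdot 5\right)^{2} = \left(45 + \frac{5}{3}\right)^{2} = \left(\frac{140}{3}\right)^{2} = \frac{19600}{9}$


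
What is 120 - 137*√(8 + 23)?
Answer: 120 - 137*√31 ≈ -642.78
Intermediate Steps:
120 - 137*√(8 + 23) = 120 - 137*√31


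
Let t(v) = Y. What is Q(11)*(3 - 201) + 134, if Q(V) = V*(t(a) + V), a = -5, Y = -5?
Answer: -12934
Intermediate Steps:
t(v) = -5
Q(V) = V*(-5 + V)
Q(11)*(3 - 201) + 134 = (11*(-5 + 11))*(3 - 201) + 134 = (11*6)*(-198) + 134 = 66*(-198) + 134 = -13068 + 134 = -12934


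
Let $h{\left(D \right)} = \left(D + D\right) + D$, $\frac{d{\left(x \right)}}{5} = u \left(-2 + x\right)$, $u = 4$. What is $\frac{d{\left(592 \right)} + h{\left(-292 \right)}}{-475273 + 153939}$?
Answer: $- \frac{5462}{160667} \approx -0.033996$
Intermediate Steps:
$d{\left(x \right)} = -40 + 20 x$ ($d{\left(x \right)} = 5 \cdot 4 \left(-2 + x\right) = 5 \left(-8 + 4 x\right) = -40 + 20 x$)
$h{\left(D \right)} = 3 D$ ($h{\left(D \right)} = 2 D + D = 3 D$)
$\frac{d{\left(592 \right)} + h{\left(-292 \right)}}{-475273 + 153939} = \frac{\left(-40 + 20 \cdot 592\right) + 3 \left(-292\right)}{-475273 + 153939} = \frac{\left(-40 + 11840\right) - 876}{-321334} = \left(11800 - 876\right) \left(- \frac{1}{321334}\right) = 10924 \left(- \frac{1}{321334}\right) = - \frac{5462}{160667}$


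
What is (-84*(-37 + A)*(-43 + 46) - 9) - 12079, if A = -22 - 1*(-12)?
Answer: -244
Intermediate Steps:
A = -10 (A = -22 + 12 = -10)
(-84*(-37 + A)*(-43 + 46) - 9) - 12079 = (-84*(-37 - 10)*(-43 + 46) - 9) - 12079 = (-(-3948)*3 - 9) - 12079 = (-84*(-141) - 9) - 12079 = (11844 - 9) - 12079 = 11835 - 12079 = -244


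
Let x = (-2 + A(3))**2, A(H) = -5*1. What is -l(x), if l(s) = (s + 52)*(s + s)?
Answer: -9898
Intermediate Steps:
A(H) = -5
x = 49 (x = (-2 - 5)**2 = (-7)**2 = 49)
l(s) = 2*s*(52 + s) (l(s) = (52 + s)*(2*s) = 2*s*(52 + s))
-l(x) = -2*49*(52 + 49) = -2*49*101 = -1*9898 = -9898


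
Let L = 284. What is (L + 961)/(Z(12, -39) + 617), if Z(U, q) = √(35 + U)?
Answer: 768165/380642 - 1245*√47/380642 ≈ 1.9957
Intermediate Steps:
(L + 961)/(Z(12, -39) + 617) = (284 + 961)/(√(35 + 12) + 617) = 1245/(√47 + 617) = 1245/(617 + √47)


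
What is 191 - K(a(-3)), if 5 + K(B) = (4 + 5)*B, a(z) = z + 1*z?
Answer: 250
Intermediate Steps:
a(z) = 2*z (a(z) = z + z = 2*z)
K(B) = -5 + 9*B (K(B) = -5 + (4 + 5)*B = -5 + 9*B)
191 - K(a(-3)) = 191 - (-5 + 9*(2*(-3))) = 191 - (-5 + 9*(-6)) = 191 - (-5 - 54) = 191 - 1*(-59) = 191 + 59 = 250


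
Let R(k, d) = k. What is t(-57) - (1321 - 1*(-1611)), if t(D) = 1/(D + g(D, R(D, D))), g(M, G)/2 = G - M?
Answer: -167125/57 ≈ -2932.0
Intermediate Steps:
g(M, G) = -2*M + 2*G (g(M, G) = 2*(G - M) = -2*M + 2*G)
t(D) = 1/D (t(D) = 1/(D + (-2*D + 2*D)) = 1/(D + 0) = 1/D)
t(-57) - (1321 - 1*(-1611)) = 1/(-57) - (1321 - 1*(-1611)) = -1/57 - (1321 + 1611) = -1/57 - 1*2932 = -1/57 - 2932 = -167125/57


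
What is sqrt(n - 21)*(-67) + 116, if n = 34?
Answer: 116 - 67*sqrt(13) ≈ -125.57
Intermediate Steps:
sqrt(n - 21)*(-67) + 116 = sqrt(34 - 21)*(-67) + 116 = sqrt(13)*(-67) + 116 = -67*sqrt(13) + 116 = 116 - 67*sqrt(13)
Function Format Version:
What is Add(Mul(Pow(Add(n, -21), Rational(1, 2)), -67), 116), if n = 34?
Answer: Add(116, Mul(-67, Pow(13, Rational(1, 2)))) ≈ -125.57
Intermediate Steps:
Add(Mul(Pow(Add(n, -21), Rational(1, 2)), -67), 116) = Add(Mul(Pow(Add(34, -21), Rational(1, 2)), -67), 116) = Add(Mul(Pow(13, Rational(1, 2)), -67), 116) = Add(Mul(-67, Pow(13, Rational(1, 2))), 116) = Add(116, Mul(-67, Pow(13, Rational(1, 2))))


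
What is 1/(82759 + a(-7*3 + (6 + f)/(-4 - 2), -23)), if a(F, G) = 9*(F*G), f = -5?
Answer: 2/174281 ≈ 1.1476e-5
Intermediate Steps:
a(F, G) = 9*F*G
1/(82759 + a(-7*3 + (6 + f)/(-4 - 2), -23)) = 1/(82759 + 9*(-7*3 + (6 - 5)/(-4 - 2))*(-23)) = 1/(82759 + 9*(-21 + 1/(-6))*(-23)) = 1/(82759 + 9*(-21 + 1*(-⅙))*(-23)) = 1/(82759 + 9*(-21 - ⅙)*(-23)) = 1/(82759 + 9*(-127/6)*(-23)) = 1/(82759 + 8763/2) = 1/(174281/2) = 2/174281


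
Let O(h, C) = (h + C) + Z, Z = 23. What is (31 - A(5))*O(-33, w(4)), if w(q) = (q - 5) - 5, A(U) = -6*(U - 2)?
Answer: -784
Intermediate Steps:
A(U) = 12 - 6*U (A(U) = -6*(-2 + U) = 12 - 6*U)
w(q) = -10 + q (w(q) = (-5 + q) - 5 = -10 + q)
O(h, C) = 23 + C + h (O(h, C) = (h + C) + 23 = (C + h) + 23 = 23 + C + h)
(31 - A(5))*O(-33, w(4)) = (31 - (12 - 6*5))*(23 + (-10 + 4) - 33) = (31 - (12 - 30))*(23 - 6 - 33) = (31 - 1*(-18))*(-16) = (31 + 18)*(-16) = 49*(-16) = -784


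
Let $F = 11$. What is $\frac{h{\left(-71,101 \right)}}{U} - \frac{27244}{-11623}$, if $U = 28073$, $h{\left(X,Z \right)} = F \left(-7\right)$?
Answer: $\frac{763925841}{326292479} \approx 2.3412$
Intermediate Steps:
$h{\left(X,Z \right)} = -77$ ($h{\left(X,Z \right)} = 11 \left(-7\right) = -77$)
$\frac{h{\left(-71,101 \right)}}{U} - \frac{27244}{-11623} = - \frac{77}{28073} - \frac{27244}{-11623} = \left(-77\right) \frac{1}{28073} - - \frac{27244}{11623} = - \frac{77}{28073} + \frac{27244}{11623} = \frac{763925841}{326292479}$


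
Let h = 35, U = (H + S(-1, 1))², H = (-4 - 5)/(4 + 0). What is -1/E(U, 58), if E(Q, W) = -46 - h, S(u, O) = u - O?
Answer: 1/81 ≈ 0.012346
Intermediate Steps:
H = -9/4 ≈ -2.2500
U = 289/16 (U = (-9/4 + (-1 - 1*1))² = (-9/4 + (-1 - 1))² = (-9/4 - 2)² = (-17/4)² = 289/16 ≈ 18.063)
E(Q, W) = -81 (E(Q, W) = -46 - 1*35 = -46 - 35 = -81)
-1/E(U, 58) = -1/(-81) = -1*(-1/81) = 1/81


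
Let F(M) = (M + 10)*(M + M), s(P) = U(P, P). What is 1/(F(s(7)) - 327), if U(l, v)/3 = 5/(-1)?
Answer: -1/177 ≈ -0.0056497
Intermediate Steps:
U(l, v) = -15 (U(l, v) = 3*(5/(-1)) = 3*(5*(-1)) = 3*(-5) = -15)
s(P) = -15
F(M) = 2*M*(10 + M) (F(M) = (10 + M)*(2*M) = 2*M*(10 + M))
1/(F(s(7)) - 327) = 1/(2*(-15)*(10 - 15) - 327) = 1/(2*(-15)*(-5) - 327) = 1/(150 - 327) = 1/(-177) = -1/177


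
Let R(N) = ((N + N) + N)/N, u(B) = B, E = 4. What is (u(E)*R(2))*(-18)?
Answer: -216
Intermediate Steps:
R(N) = 3 (R(N) = (2*N + N)/N = (3*N)/N = 3)
(u(E)*R(2))*(-18) = (4*3)*(-18) = 12*(-18) = -216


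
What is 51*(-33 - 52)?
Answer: -4335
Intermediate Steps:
51*(-33 - 52) = 51*(-85) = -4335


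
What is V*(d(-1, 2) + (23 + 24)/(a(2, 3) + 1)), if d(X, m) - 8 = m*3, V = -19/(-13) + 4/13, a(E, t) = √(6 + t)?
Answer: 2369/52 ≈ 45.558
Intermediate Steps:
V = 23/13 (V = -19*(-1/13) + 4*(1/13) = 19/13 + 4/13 = 23/13 ≈ 1.7692)
d(X, m) = 8 + 3*m (d(X, m) = 8 + m*3 = 8 + 3*m)
V*(d(-1, 2) + (23 + 24)/(a(2, 3) + 1)) = 23*((8 + 3*2) + (23 + 24)/(√(6 + 3) + 1))/13 = 23*((8 + 6) + 47/(√9 + 1))/13 = 23*(14 + 47/(3 + 1))/13 = 23*(14 + 47/4)/13 = (23/13)*(103/4) = 2369/52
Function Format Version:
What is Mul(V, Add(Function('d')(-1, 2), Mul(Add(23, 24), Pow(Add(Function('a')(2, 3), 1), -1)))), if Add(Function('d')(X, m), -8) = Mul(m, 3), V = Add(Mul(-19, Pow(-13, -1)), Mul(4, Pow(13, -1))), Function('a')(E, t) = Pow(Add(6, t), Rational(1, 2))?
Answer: Rational(2369, 52) ≈ 45.558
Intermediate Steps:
V = Rational(23, 13) (V = Add(Mul(-19, Rational(-1, 13)), Mul(4, Rational(1, 13))) = Add(Rational(19, 13), Rational(4, 13)) = Rational(23, 13) ≈ 1.7692)
Function('d')(X, m) = Add(8, Mul(3, m)) (Function('d')(X, m) = Add(8, Mul(m, 3)) = Add(8, Mul(3, m)))
Mul(V, Add(Function('d')(-1, 2), Mul(Add(23, 24), Pow(Add(Function('a')(2, 3), 1), -1)))) = Mul(Rational(23, 13), Add(Add(8, Mul(3, 2)), Mul(Add(23, 24), Pow(Add(Pow(Add(6, 3), Rational(1, 2)), 1), -1)))) = Mul(Rational(23, 13), Add(Add(8, 6), Mul(47, Pow(Add(Pow(9, Rational(1, 2)), 1), -1)))) = Mul(Rational(23, 13), Add(14, Mul(47, Pow(Add(3, 1), -1)))) = Mul(Rational(23, 13), Add(14, Mul(47, Pow(4, -1)))) = Mul(Rational(23, 13), Add(14, Mul(47, Rational(1, 4)))) = Mul(Rational(23, 13), Add(14, Rational(47, 4))) = Mul(Rational(23, 13), Rational(103, 4)) = Rational(2369, 52)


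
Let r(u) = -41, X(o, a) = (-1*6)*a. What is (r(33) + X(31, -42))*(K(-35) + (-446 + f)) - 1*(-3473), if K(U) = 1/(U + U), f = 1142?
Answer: 10522819/70 ≈ 1.5033e+5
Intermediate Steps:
K(U) = 1/(2*U)
X(o, a) = -6*a
(r(33) + X(31, -42))*(K(-35) + (-446 + f)) - 1*(-3473) = (-41 - 6*(-42))*((½)/(-35) + (-446 + 1142)) - 1*(-3473) = (-41 + 252)*((½)*(-1/35) + 696) + 3473 = 211*(-1/70 + 696) + 3473 = 211*(48719/70) + 3473 = 10279709/70 + 3473 = 10522819/70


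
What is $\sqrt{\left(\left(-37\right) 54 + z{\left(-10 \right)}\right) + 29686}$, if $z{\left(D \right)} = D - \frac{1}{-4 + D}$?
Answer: $\frac{\sqrt{5424902}}{14} \approx 166.37$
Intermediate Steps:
$\sqrt{\left(\left(-37\right) 54 + z{\left(-10 \right)}\right) + 29686} = \sqrt{\left(\left(-37\right) 54 + \frac{-1 + \left(-10\right)^{2} - -40}{-4 - 10}\right) + 29686} = \sqrt{\left(-1998 + \frac{-1 + 100 + 40}{-14}\right) + 29686} = \sqrt{\left(-1998 - \frac{139}{14}\right) + 29686} = \sqrt{- \frac{28111}{14} + 29686} = \sqrt{\frac{387493}{14}} = \frac{\sqrt{5424902}}{14}$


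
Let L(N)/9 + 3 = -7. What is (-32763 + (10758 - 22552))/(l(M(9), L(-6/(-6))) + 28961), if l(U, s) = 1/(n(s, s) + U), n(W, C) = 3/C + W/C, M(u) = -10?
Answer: -12074947/7848401 ≈ -1.5385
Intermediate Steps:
L(N) = -90 (L(N) = -27 + 9*(-7) = -27 - 63 = -90)
l(U, s) = 1/(U + (3 + s)/s) (l(U, s) = 1/((3 + s)/s + U) = 1/(U + (3 + s)/s))
(-32763 + (10758 - 22552))/(l(M(9), L(-6/(-6))) + 28961) = (-32763 + (10758 - 22552))/(-90/(3 - 90 - 10*(-90)) + 28961) = (-32763 - 11794)/(-90/(3 - 90 + 900) + 28961) = -44557/(-90/813 + 28961) = -44557/(-90*1/813 + 28961) = -44557/(-30/271 + 28961) = -44557/7848401/271 = -44557*271/7848401 = -12074947/7848401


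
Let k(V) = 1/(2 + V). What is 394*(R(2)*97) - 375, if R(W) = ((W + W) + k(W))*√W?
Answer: -375 + 324853*√2/2 ≈ 2.2933e+5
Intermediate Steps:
R(W) = √W*(1/(2 + W) + 2*W) (R(W) = ((W + W) + 1/(2 + W))*√W = (2*W + 1/(2 + W))*√W = (1/(2 + W) + 2*W)*√W = √W*(1/(2 + W) + 2*W))
394*(R(2)*97) - 375 = 394*((√2*(1 + 2*2*(2 + 2))/(2 + 2))*97) - 375 = 394*((√2*(1 + 2*2*4)/4)*97) - 375 = 394*((√2*(¼)*(1 + 16))*97) - 375 = 394*((√2*(¼)*17)*97) - 375 = 394*((17*√2/4)*97) - 375 = 394*(1649*√2/4) - 375 = 324853*√2/2 - 375 = -375 + 324853*√2/2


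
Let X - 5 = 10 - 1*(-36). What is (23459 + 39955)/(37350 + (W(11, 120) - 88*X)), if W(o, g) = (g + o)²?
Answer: 63414/50023 ≈ 1.2677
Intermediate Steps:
X = 51 (X = 5 + (10 - 1*(-36)) = 5 + (10 + 36) = 5 + 46 = 51)
(23459 + 39955)/(37350 + (W(11, 120) - 88*X)) = (23459 + 39955)/(37350 + ((120 + 11)² - 88*51)) = 63414/(37350 + (131² - 4488)) = 63414/(37350 + (17161 - 4488)) = 63414/(37350 + 12673) = 63414/50023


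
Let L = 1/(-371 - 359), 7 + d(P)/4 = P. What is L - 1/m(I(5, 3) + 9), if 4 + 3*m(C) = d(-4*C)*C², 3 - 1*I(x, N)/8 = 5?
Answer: -3151/1500880 ≈ -0.0020994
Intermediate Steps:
I(x, N) = -16 (I(x, N) = 24 - 8*5 = 24 - 40 = -16)
d(P) = -28 + 4*P
m(C) = -4/3 + C²*(-28 - 16*C)/3 (m(C) = -4/3 + ((-28 + 4*(-4*C))*C²)/3 = -4/3 + ((-28 - 16*C)*C²)/3 = -4/3 + (C²*(-28 - 16*C))/3 = -4/3 + C²*(-28 - 16*C)/3)
L = -1/730 (L = 1/(-730) = -1/730 ≈ -0.0013699)
L - 1/m(I(5, 3) + 9) = -1/730 - 1/(-4/3 + 4*(-16 + 9)²*(-7 - 4*(-16 + 9))/3) = -1/730 - 1/(-4/3 + (4/3)*(-7)²*(-7 - 4*(-7))) = -1/730 - 1/(-4/3 + (4/3)*49*(-7 + 28)) = -1/730 - 1/(-4/3 + (4/3)*49*21) = -1/730 - 1/(-4/3 + 1372) = -1/730 - 1/4112/3 = -1/730 - 1*3/4112 = -1/730 - 3/4112 = -3151/1500880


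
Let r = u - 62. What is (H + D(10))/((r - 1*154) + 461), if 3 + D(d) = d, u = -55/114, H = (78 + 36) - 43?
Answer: 8892/27875 ≈ 0.31900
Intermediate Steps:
H = 71 (H = 114 - 43 = 71)
u = -55/114 (u = -55*1/114 = -55/114 ≈ -0.48246)
D(d) = -3 + d
r = -7123/114 (r = -55/114 - 62 = -7123/114 ≈ -62.482)
(H + D(10))/((r - 1*154) + 461) = (71 + (-3 + 10))/((-7123/114 - 1*154) + 461) = (71 + 7)/((-7123/114 - 154) + 461) = 78/(-24679/114 + 461) = 78/(27875/114) = 78*(114/27875) = 8892/27875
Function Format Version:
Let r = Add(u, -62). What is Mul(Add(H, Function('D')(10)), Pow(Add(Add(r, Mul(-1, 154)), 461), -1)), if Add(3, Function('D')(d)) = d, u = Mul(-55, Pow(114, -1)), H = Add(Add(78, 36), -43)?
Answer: Rational(8892, 27875) ≈ 0.31900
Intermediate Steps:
H = 71 (H = Add(114, -43) = 71)
u = Rational(-55, 114) (u = Mul(-55, Rational(1, 114)) = Rational(-55, 114) ≈ -0.48246)
Function('D')(d) = Add(-3, d)
r = Rational(-7123, 114) (r = Add(Rational(-55, 114), -62) = Rational(-7123, 114) ≈ -62.482)
Mul(Add(H, Function('D')(10)), Pow(Add(Add(r, Mul(-1, 154)), 461), -1)) = Mul(Add(71, Add(-3, 10)), Pow(Add(Add(Rational(-7123, 114), Mul(-1, 154)), 461), -1)) = Mul(Add(71, 7), Pow(Add(Add(Rational(-7123, 114), -154), 461), -1)) = Mul(78, Pow(Add(Rational(-24679, 114), 461), -1)) = Mul(78, Pow(Rational(27875, 114), -1)) = Mul(78, Rational(114, 27875)) = Rational(8892, 27875)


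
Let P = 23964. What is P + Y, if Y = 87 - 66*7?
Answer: 23589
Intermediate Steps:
Y = -375 (Y = 87 - 462 = -375)
P + Y = 23964 - 375 = 23589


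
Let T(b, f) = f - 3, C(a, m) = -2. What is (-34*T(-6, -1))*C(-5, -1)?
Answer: -272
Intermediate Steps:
T(b, f) = -3 + f
(-34*T(-6, -1))*C(-5, -1) = -34*(-3 - 1)*(-2) = -34*(-4)*(-2) = 136*(-2) = -272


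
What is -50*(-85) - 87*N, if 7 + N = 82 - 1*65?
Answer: 3380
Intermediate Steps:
N = 10 (N = -7 + (82 - 1*65) = -7 + (82 - 65) = -7 + 17 = 10)
-50*(-85) - 87*N = -50*(-85) - 87*10 = 4250 - 870 = 3380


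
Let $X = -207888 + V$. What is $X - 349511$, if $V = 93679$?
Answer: $-463720$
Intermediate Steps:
$X = -114209$ ($X = -207888 + 93679 = -114209$)
$X - 349511 = -114209 - 349511 = -463720$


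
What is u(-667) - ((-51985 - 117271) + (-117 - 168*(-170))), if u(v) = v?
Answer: 140146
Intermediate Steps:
u(-667) - ((-51985 - 117271) + (-117 - 168*(-170))) = -667 - ((-51985 - 117271) + (-117 - 168*(-170))) = -667 - (-169256 + (-117 + 28560)) = -667 - (-169256 + 28443) = -667 - 1*(-140813) = -667 + 140813 = 140146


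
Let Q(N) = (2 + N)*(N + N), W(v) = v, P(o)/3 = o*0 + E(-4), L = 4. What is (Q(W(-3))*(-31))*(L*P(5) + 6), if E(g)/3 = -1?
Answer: 5580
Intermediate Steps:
E(g) = -3 (E(g) = 3*(-1) = -3)
P(o) = -9 (P(o) = 3*(o*0 - 3) = 3*(0 - 3) = 3*(-3) = -9)
Q(N) = 2*N*(2 + N) (Q(N) = (2 + N)*(2*N) = 2*N*(2 + N))
(Q(W(-3))*(-31))*(L*P(5) + 6) = ((2*(-3)*(2 - 3))*(-31))*(4*(-9) + 6) = ((2*(-3)*(-1))*(-31))*(-36 + 6) = (6*(-31))*(-30) = -186*(-30) = 5580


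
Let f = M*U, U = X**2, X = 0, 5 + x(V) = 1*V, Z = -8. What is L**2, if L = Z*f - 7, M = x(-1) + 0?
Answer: 49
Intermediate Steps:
x(V) = -5 + V (x(V) = -5 + 1*V = -5 + V)
M = -6 (M = (-5 - 1) + 0 = -6 + 0 = -6)
U = 0 (U = 0**2 = 0)
f = 0 (f = -6*0 = 0)
L = -7 (L = -8*0 - 7 = 0 - 7 = -7)
L**2 = (-7)**2 = 49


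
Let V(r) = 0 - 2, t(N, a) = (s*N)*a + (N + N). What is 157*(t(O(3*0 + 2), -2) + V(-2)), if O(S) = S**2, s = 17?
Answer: -20410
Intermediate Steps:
t(N, a) = 2*N + 17*N*a (t(N, a) = (17*N)*a + (N + N) = 17*N*a + 2*N = 2*N + 17*N*a)
V(r) = -2
157*(t(O(3*0 + 2), -2) + V(-2)) = 157*((3*0 + 2)**2*(2 + 17*(-2)) - 2) = 157*((0 + 2)**2*(2 - 34) - 2) = 157*(2**2*(-32) - 2) = 157*(4*(-32) - 2) = 157*(-128 - 2) = 157*(-130) = -20410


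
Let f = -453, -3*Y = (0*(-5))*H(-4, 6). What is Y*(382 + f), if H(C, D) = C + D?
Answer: 0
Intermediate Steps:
Y = 0 (Y = -0*(-5)*(-4 + 6)/3 = -0*2 = -⅓*0 = 0)
Y*(382 + f) = 0*(382 - 453) = 0*(-71) = 0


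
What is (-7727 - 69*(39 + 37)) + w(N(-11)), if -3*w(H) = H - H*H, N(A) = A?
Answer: -12927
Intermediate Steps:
w(H) = -H/3 + H**2/3 (w(H) = -(H - H*H)/3 = -(H - H**2)/3 = -H/3 + H**2/3)
(-7727 - 69*(39 + 37)) + w(N(-11)) = (-7727 - 69*(39 + 37)) + (1/3)*(-11)*(-1 - 11) = (-7727 - 69*76) + (1/3)*(-11)*(-12) = (-7727 - 1*5244) + 44 = (-7727 - 5244) + 44 = -12971 + 44 = -12927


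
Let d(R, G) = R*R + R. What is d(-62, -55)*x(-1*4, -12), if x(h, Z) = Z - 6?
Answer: -68076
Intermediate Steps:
x(h, Z) = -6 + Z
d(R, G) = R + R² (d(R, G) = R² + R = R + R²)
d(-62, -55)*x(-1*4, -12) = (-62*(1 - 62))*(-6 - 12) = -62*(-61)*(-18) = 3782*(-18) = -68076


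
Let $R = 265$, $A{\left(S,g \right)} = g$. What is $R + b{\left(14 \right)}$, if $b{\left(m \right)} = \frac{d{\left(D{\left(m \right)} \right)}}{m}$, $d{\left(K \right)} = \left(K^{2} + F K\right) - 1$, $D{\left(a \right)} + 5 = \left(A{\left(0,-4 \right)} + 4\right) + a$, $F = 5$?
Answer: $\frac{3835}{14} \approx 273.93$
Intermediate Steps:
$D{\left(a \right)} = -5 + a$ ($D{\left(a \right)} = -5 + \left(\left(-4 + 4\right) + a\right) = -5 + \left(0 + a\right) = -5 + a$)
$d{\left(K \right)} = -1 + K^{2} + 5 K$ ($d{\left(K \right)} = \left(K^{2} + 5 K\right) - 1 = -1 + K^{2} + 5 K$)
$b{\left(m \right)} = \frac{-26 + \left(-5 + m\right)^{2} + 5 m}{m}$ ($b{\left(m \right)} = \frac{-1 + \left(-5 + m\right)^{2} + 5 \left(-5 + m\right)}{m} = \frac{-1 + \left(-5 + m\right)^{2} + \left(-25 + 5 m\right)}{m} = \frac{-26 + \left(-5 + m\right)^{2} + 5 m}{m}$)
$R + b{\left(14 \right)} = 265 - - \frac{125}{14} = 265 + \frac{125}{14} = \frac{3835}{14}$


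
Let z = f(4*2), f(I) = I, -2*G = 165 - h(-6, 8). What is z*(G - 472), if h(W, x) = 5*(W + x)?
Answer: -4396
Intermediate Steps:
h(W, x) = 5*W + 5*x
G = -155/2 (G = -(165 - (5*(-6) + 5*8))/2 = -(165 - (-30 + 40))/2 = -(165 - 1*10)/2 = -(165 - 10)/2 = -½*155 = -155/2 ≈ -77.500)
z = 8 (z = 4*2 = 8)
z*(G - 472) = 8*(-155/2 - 472) = 8*(-1099/2) = -4396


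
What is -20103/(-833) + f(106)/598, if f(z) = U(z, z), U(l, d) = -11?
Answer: 12012431/498134 ≈ 24.115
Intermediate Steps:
f(z) = -11
-20103/(-833) + f(106)/598 = -20103/(-833) - 11/598 = -20103*(-1/833) - 11*1/598 = 20103/833 - 11/598 = 12012431/498134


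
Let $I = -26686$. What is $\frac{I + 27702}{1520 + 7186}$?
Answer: $\frac{508}{4353} \approx 0.1167$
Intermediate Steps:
$\frac{I + 27702}{1520 + 7186} = \frac{-26686 + 27702}{1520 + 7186} = \frac{1016}{8706} = 1016 \cdot \frac{1}{8706} = \frac{508}{4353}$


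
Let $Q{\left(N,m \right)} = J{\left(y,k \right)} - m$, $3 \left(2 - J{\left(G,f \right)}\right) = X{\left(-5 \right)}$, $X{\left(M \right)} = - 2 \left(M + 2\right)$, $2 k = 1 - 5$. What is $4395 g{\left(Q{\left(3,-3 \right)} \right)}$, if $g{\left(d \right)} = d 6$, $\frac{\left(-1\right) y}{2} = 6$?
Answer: $79110$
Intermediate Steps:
$k = -2$ ($k = \frac{1 - 5}{2} = \frac{1}{2} \left(-4\right) = -2$)
$y = -12$ ($y = \left(-2\right) 6 = -12$)
$X{\left(M \right)} = -4 - 2 M$ ($X{\left(M \right)} = - 2 \left(2 + M\right) = -4 - 2 M$)
$J{\left(G,f \right)} = 0$ ($J{\left(G,f \right)} = 2 - \frac{-4 - -10}{3} = 2 - \frac{-4 + 10}{3} = 2 - 2 = 0$)
$Q{\left(N,m \right)} = - m$ ($Q{\left(N,m \right)} = 0 - m = - m$)
$g{\left(d \right)} = 6 d$
$4395 g{\left(Q{\left(3,-3 \right)} \right)} = 4395 \cdot 6 \left(\left(-1\right) \left(-3\right)\right) = 4395 \cdot 6 \cdot 3 = 4395 \cdot 18 = 79110$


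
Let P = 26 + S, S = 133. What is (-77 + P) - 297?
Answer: -215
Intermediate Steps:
P = 159 (P = 26 + 133 = 159)
(-77 + P) - 297 = (-77 + 159) - 297 = 82 - 297 = -215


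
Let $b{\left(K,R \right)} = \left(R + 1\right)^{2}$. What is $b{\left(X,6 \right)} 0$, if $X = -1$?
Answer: $0$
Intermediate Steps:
$b{\left(K,R \right)} = \left(1 + R\right)^{2}$
$b{\left(X,6 \right)} 0 = \left(1 + 6\right)^{2} \cdot 0 = 7^{2} \cdot 0 = 49 \cdot 0 = 0$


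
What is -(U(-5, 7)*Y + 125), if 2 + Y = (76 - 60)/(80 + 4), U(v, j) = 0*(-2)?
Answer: -125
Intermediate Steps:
U(v, j) = 0
Y = -38/21 (Y = -2 + (76 - 60)/(80 + 4) = -2 + 16/84 = -2 + 16*(1/84) = -2 + 4/21 = -38/21 ≈ -1.8095)
-(U(-5, 7)*Y + 125) = -(0*(-38/21) + 125) = -(0 + 125) = -1*125 = -125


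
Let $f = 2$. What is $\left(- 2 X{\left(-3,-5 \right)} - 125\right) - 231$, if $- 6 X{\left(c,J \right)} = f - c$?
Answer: $- \frac{1063}{3} \approx -354.33$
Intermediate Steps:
$X{\left(c,J \right)} = - \frac{1}{3} + \frac{c}{6}$ ($X{\left(c,J \right)} = - \frac{2 - c}{6} = - \frac{1}{3} + \frac{c}{6}$)
$\left(- 2 X{\left(-3,-5 \right)} - 125\right) - 231 = \left(- 2 \left(- \frac{1}{3} + \frac{1}{6} \left(-3\right)\right) - 125\right) - 231 = \left(- 2 \left(- \frac{1}{3} - \frac{1}{2}\right) - 125\right) - 231 = \left(\left(-2\right) \left(- \frac{5}{6}\right) - 125\right) - 231 = \left(\frac{5}{3} - 125\right) - 231 = - \frac{370}{3} - 231 = - \frac{1063}{3}$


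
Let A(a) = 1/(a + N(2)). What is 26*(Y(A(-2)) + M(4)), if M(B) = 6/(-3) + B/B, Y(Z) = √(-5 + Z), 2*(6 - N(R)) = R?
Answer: -26 + 26*I*√42/3 ≈ -26.0 + 56.166*I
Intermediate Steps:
N(R) = 6 - R/2
A(a) = 1/(5 + a) (A(a) = 1/(a + (6 - ½*2)) = 1/(a + (6 - 1)) = 1/(a + 5) = 1/(5 + a))
M(B) = -1 (M(B) = 6*(-⅓) + 1 = -2 + 1 = -1)
26*(Y(A(-2)) + M(4)) = 26*(√(-5 + 1/(5 - 2)) - 1) = 26*(√(-5 + 1/3) - 1) = 26*(√(-5 + ⅓) - 1) = 26*(√(-14/3) - 1) = 26*(I*√42/3 - 1) = 26*(-1 + I*√42/3) = -26 + 26*I*√42/3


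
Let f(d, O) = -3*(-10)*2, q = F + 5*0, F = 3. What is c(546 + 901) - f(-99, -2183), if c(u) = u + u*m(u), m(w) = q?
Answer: 5728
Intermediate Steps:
q = 3 (q = 3 + 5*0 = 3 + 0 = 3)
m(w) = 3
f(d, O) = 60 (f(d, O) = 30*2 = 60)
c(u) = 4*u (c(u) = u + u*3 = u + 3*u = 4*u)
c(546 + 901) - f(-99, -2183) = 4*(546 + 901) - 1*60 = 4*1447 - 60 = 5788 - 60 = 5728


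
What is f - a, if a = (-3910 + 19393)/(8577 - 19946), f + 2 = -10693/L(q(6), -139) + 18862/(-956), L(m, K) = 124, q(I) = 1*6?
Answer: -35917636961/336931684 ≈ -106.60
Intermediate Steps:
q(I) = 6
f = -3199621/29636 (f = -2 + (-10693/124 + 18862/(-956)) = -2 + (-10693*1/124 + 18862*(-1/956)) = -2 + (-10693/124 - 9431/478) = -2 - 3140349/29636 = -3199621/29636 ≈ -107.96)
a = -15483/11369 (a = 15483/(-11369) = 15483*(-1/11369) = -15483/11369 ≈ -1.3619)
f - a = -3199621/29636 - 1*(-15483/11369) = -3199621/29636 + 15483/11369 = -35917636961/336931684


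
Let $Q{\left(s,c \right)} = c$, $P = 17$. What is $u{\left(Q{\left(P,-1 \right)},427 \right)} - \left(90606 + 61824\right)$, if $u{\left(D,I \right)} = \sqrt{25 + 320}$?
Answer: $-152430 + \sqrt{345} \approx -1.5241 \cdot 10^{5}$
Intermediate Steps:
$u{\left(D,I \right)} = \sqrt{345}$
$u{\left(Q{\left(P,-1 \right)},427 \right)} - \left(90606 + 61824\right) = \sqrt{345} - \left(90606 + 61824\right) = \sqrt{345} - 152430 = -152430 + \sqrt{345}$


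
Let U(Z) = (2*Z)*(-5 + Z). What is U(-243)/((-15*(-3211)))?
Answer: 40176/16055 ≈ 2.5024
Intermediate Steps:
U(Z) = 2*Z*(-5 + Z)
U(-243)/((-15*(-3211))) = (2*(-243)*(-5 - 243))/((-15*(-3211))) = (2*(-243)*(-248))/48165 = 120528*(1/48165) = 40176/16055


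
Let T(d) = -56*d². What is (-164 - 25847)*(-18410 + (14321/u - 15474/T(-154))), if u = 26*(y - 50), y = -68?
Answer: 243958245494705463/509324816 ≈ 4.7898e+8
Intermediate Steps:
u = -3068 (u = 26*(-68 - 50) = 26*(-118) = -3068)
(-164 - 25847)*(-18410 + (14321/u - 15474/T(-154))) = (-164 - 25847)*(-18410 + (14321/(-3068) - 15474/((-56*(-154)²)))) = -26011*(-18410 + (14321*(-1/3068) - 15474/((-56*23716)))) = -26011*(-18410 + (-14321/3068 - 15474/(-1328096))) = -26011*(-18410 + (-14321/3068 - 15474*(-1/1328096))) = -26011*(-18410 + (-14321/3068 + 7737/664048)) = -26011*(-18410 - 2371523573/509324816) = -26011*(-9379041386133/509324816) = 243958245494705463/509324816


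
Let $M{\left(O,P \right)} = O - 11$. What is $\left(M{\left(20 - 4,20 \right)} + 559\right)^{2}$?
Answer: $318096$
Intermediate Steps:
$M{\left(O,P \right)} = -11 + O$
$\left(M{\left(20 - 4,20 \right)} + 559\right)^{2} = \left(\left(-11 + \left(20 - 4\right)\right) + 559\right)^{2} = \left(\left(-11 + 16\right) + 559\right)^{2} = \left(5 + 559\right)^{2} = 564^{2} = 318096$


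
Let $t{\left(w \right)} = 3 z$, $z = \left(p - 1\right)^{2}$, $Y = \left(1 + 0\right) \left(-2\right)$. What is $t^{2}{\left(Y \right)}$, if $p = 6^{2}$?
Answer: $13505625$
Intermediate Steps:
$p = 36$
$Y = -2$ ($Y = 1 \left(-2\right) = -2$)
$z = 1225$ ($z = \left(36 - 1\right)^{2} = 35^{2} = 1225$)
$t{\left(w \right)} = 3675$ ($t{\left(w \right)} = 3 \cdot 1225 = 3675$)
$t^{2}{\left(Y \right)} = 3675^{2} = 13505625$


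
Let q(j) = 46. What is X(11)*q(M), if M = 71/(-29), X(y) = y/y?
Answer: 46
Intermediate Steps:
X(y) = 1
M = -71/29 (M = 71*(-1/29) = -71/29 ≈ -2.4483)
X(11)*q(M) = 1*46 = 46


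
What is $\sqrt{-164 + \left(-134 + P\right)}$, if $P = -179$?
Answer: $3 i \sqrt{53} \approx 21.84 i$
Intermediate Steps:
$\sqrt{-164 + \left(-134 + P\right)} = \sqrt{-164 - 313} = \sqrt{-477} = 3 i \sqrt{53}$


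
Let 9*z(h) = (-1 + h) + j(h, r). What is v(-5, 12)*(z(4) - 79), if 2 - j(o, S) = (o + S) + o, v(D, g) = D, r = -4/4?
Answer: 3565/9 ≈ 396.11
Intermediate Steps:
r = -1 (r = -4*¼ = -1)
j(o, S) = 2 - S - 2*o (j(o, S) = 2 - ((o + S) + o) = 2 - ((S + o) + o) = 2 - (S + 2*o) = 2 + (-S - 2*o) = 2 - S - 2*o)
z(h) = 2/9 - h/9 (z(h) = ((-1 + h) + (2 - 1*(-1) - 2*h))/9 = ((-1 + h) + (2 + 1 - 2*h))/9 = ((-1 + h) + (3 - 2*h))/9 = (2 - h)/9 = 2/9 - h/9)
v(-5, 12)*(z(4) - 79) = -5*((2/9 - ⅑*4) - 79) = -5*((2/9 - 4/9) - 79) = -5*(-2/9 - 79) = -5*(-713/9) = 3565/9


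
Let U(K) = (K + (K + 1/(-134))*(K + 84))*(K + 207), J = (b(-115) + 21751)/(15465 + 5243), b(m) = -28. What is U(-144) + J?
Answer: 742662937689/1387436 ≈ 5.3528e+5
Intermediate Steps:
J = 21723/20708 (J = (-28 + 21751)/(15465 + 5243) = 21723/20708 ≈ 1.0490)
U(K) = (207 + K)*(K + (84 + K)*(-1/134 + K)) (U(K) = (K + (K - 1/134)*(84 + K))*(207 + K) = (K + (-1/134 + K)*(84 + K))*(207 + K) = (K + (84 + K)*(-1/134 + K))*(207 + K) = (207 + K)*(K + (84 + K)*(-1/134 + K)))
U(-144) + J = (-8694/67 + (-144)**3 + (39127/134)*(-144)**2 + (2357439/134)*(-144)) + 21723/20708 = (-8694/67 - 2985984 + (39127/134)*20736 - 169735608/67) + 21723/20708 = (-8694/67 - 2985984 + 405668736/67 - 169735608/67) + 21723/20708 = 35863506/67 + 21723/20708 = 742662937689/1387436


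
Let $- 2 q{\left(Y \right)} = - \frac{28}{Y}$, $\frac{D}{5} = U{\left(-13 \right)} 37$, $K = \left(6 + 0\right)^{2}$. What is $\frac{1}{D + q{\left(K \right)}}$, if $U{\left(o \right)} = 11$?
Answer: $\frac{18}{36637} \approx 0.00049131$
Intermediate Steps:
$K = 36$ ($K = 6^{2} = 36$)
$D = 2035$ ($D = 5 \cdot 11 \cdot 37 = 5 \cdot 407 = 2035$)
$q{\left(Y \right)} = \frac{14}{Y}$ ($q{\left(Y \right)} = - \frac{\left(-28\right) \frac{1}{Y}}{2} = \frac{14}{Y}$)
$\frac{1}{D + q{\left(K \right)}} = \frac{1}{2035 + \frac{14}{36}} = \frac{1}{2035 + 14 \cdot \frac{1}{36}} = \frac{1}{2035 + \frac{7}{18}} = \frac{1}{\frac{36637}{18}} = \frac{18}{36637}$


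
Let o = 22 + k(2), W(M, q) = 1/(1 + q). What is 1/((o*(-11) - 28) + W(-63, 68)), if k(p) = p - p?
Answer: -69/18629 ≈ -0.0037039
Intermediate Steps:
k(p) = 0
o = 22 (o = 22 + 0 = 22)
1/((o*(-11) - 28) + W(-63, 68)) = 1/((22*(-11) - 28) + 1/(1 + 68)) = 1/((-242 - 28) + 1/69) = 1/(-270 + 1/69) = 1/(-18629/69) = -69/18629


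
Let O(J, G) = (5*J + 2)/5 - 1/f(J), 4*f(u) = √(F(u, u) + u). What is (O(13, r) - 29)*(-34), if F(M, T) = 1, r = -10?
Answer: 2652/5 + 68*√14/7 ≈ 566.75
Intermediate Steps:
f(u) = √(1 + u)/4
O(J, G) = ⅖ + J - 4/√(1 + J) (O(J, G) = (5*J + 2)/5 - 1/(√(1 + J)/4) = (2 + 5*J)*(⅕) - 4/√(1 + J) = (⅖ + J) - 4/√(1 + J) = ⅖ + J - 4/√(1 + J))
(O(13, r) - 29)*(-34) = ((⅖ + 13 - 4/√(1 + 13)) - 29)*(-34) = ((⅖ + 13 - 2*√14/7) - 29)*(-34) = ((67/5 - 2*√14/7) - 29)*(-34) = (-78/5 - 2*√14/7)*(-34) = 2652/5 + 68*√14/7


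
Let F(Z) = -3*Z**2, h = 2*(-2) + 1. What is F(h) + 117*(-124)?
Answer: -14535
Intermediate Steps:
h = -3 (h = -4 + 1 = -3)
F(h) + 117*(-124) = -3*(-3)**2 + 117*(-124) = -3*9 - 14508 = -27 - 14508 = -14535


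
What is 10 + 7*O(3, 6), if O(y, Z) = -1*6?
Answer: -32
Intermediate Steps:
O(y, Z) = -6
10 + 7*O(3, 6) = 10 + 7*(-6) = 10 - 42 = -32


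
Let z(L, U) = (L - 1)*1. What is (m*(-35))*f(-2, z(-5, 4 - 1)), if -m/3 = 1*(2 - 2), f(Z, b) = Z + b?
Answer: 0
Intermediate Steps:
z(L, U) = -1 + L (z(L, U) = (-1 + L)*1 = -1 + L)
m = 0 (m = -3*(2 - 2) = -3*0 = 0)
(m*(-35))*f(-2, z(-5, 4 - 1)) = (0*(-35))*(-2 + (-1 - 5)) = 0*(-2 - 6) = 0*(-8) = 0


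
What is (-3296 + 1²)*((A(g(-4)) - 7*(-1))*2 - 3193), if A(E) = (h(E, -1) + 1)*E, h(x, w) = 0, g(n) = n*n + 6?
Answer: 10329825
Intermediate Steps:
g(n) = 6 + n² (g(n) = n² + 6 = 6 + n²)
A(E) = E (A(E) = (0 + 1)*E = 1*E = E)
(-3296 + 1²)*((A(g(-4)) - 7*(-1))*2 - 3193) = (-3296 + 1²)*(((6 + (-4)²) - 7*(-1))*2 - 3193) = (-3296 + 1)*(((6 + 16) + 7)*2 - 3193) = -3295*((22 + 7)*2 - 3193) = -3295*(29*2 - 3193) = -3295*(58 - 3193) = -3295*(-3135) = 10329825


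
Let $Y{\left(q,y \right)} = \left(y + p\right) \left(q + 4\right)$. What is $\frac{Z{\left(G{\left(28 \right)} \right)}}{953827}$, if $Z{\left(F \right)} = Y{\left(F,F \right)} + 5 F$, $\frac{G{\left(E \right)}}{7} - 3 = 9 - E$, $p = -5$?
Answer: $\frac{12076}{953827} \approx 0.012661$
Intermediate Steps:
$G{\left(E \right)} = 84 - 7 E$ ($G{\left(E \right)} = 21 + 7 \left(9 - E\right) = 21 - \left(-63 + 7 E\right) = 84 - 7 E$)
$Y{\left(q,y \right)} = \left(-5 + y\right) \left(4 + q\right)$ ($Y{\left(q,y \right)} = \left(y - 5\right) \left(q + 4\right) = \left(-5 + y\right) \left(4 + q\right)$)
$Z{\left(F \right)} = -20 + F^{2} + 4 F$ ($Z{\left(F \right)} = \left(-20 - 5 F + 4 F + F F\right) + 5 F = \left(-20 - 5 F + 4 F + F^{2}\right) + 5 F = \left(-20 + F^{2} - F\right) + 5 F = -20 + F^{2} + 4 F$)
$\frac{Z{\left(G{\left(28 \right)} \right)}}{953827} = \frac{-20 + \left(84 - 196\right)^{2} + 4 \left(84 - 196\right)}{953827} = \left(-20 + \left(84 - 196\right)^{2} + 4 \left(84 - 196\right)\right) \frac{1}{953827} = \left(-20 + \left(-112\right)^{2} + 4 \left(-112\right)\right) \frac{1}{953827} = \left(-20 + 12544 - 448\right) \frac{1}{953827} = 12076 \cdot \frac{1}{953827} = \frac{12076}{953827}$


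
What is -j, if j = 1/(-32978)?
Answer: 1/32978 ≈ 3.0323e-5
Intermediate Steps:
j = -1/32978 ≈ -3.0323e-5
-j = -1*(-1/32978) = 1/32978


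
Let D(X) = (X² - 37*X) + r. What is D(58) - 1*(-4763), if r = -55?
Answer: 5926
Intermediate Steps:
D(X) = -55 + X² - 37*X (D(X) = (X² - 37*X) - 55 = -55 + X² - 37*X)
D(58) - 1*(-4763) = (-55 + 58² - 37*58) - 1*(-4763) = (-55 + 3364 - 2146) + 4763 = 1163 + 4763 = 5926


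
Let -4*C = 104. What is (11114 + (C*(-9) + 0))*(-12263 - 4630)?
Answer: -191701764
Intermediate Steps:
C = -26 (C = -1/4*104 = -26)
(11114 + (C*(-9) + 0))*(-12263 - 4630) = (11114 + (-26*(-9) + 0))*(-12263 - 4630) = (11114 + (234 + 0))*(-16893) = (11114 + 234)*(-16893) = 11348*(-16893) = -191701764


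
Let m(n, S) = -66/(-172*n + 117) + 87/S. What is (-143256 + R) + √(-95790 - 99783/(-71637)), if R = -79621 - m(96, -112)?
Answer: -136418081169/612080 + 3*I*√6068811100219/23879 ≈ -2.2288e+5 + 309.5*I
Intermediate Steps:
m(n, S) = -66/(117 - 172*n) + 87/S
R = -48733948689/612080 (R = -79621 - 3*(-3393 + 22*(-112) + 4988*96)/((-112)*(-117 + 172*96)) = -79621 - 3*(-1)*(-3393 - 2464 + 478848)/(112*(-117 + 16512)) = -79621 - 3*(-1)*472991/(112*16395) = -79621 - 1*(-472991/612080) = -79621 + 472991/612080 = -48733948689/612080 ≈ -79620.)
(-143256 + R) + √(-95790 - 99783/(-71637)) = (-143256 - 48733948689/612080) + √(-95790 - 99783/(-71637)) = -136418081169/612080 + √(-95790 - 99783*(-1/71637)) = -136418081169/612080 + √(-95790 + 33261/23879) = -136418081169/612080 + √(-2287336149/23879) = -136418081169/612080 + 3*I*√6068811100219/23879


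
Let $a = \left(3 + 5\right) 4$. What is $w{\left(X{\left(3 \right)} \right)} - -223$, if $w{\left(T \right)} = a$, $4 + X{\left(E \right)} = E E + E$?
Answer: $255$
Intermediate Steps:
$a = 32$ ($a = 8 \cdot 4 = 32$)
$X{\left(E \right)} = -4 + E + E^{2}$ ($X{\left(E \right)} = -4 + \left(E E + E\right) = -4 + \left(E^{2} + E\right) = -4 + \left(E + E^{2}\right) = -4 + E + E^{2}$)
$w{\left(T \right)} = 32$
$w{\left(X{\left(3 \right)} \right)} - -223 = 32 - -223 = 32 + 223 = 255$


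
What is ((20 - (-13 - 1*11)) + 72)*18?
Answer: 2088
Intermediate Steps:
((20 - (-13 - 1*11)) + 72)*18 = ((20 - (-13 - 11)) + 72)*18 = ((20 - 1*(-24)) + 72)*18 = ((20 + 24) + 72)*18 = (44 + 72)*18 = 116*18 = 2088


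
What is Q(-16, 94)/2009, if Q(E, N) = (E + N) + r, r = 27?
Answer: 15/287 ≈ 0.052265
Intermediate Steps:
Q(E, N) = 27 + E + N (Q(E, N) = (E + N) + 27 = 27 + E + N)
Q(-16, 94)/2009 = (27 - 16 + 94)/2009 = 105*(1/2009) = 15/287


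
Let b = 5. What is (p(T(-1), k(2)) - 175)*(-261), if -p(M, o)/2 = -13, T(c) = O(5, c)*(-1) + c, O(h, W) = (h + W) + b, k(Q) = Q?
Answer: 38889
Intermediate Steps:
O(h, W) = 5 + W + h (O(h, W) = (h + W) + 5 = (W + h) + 5 = 5 + W + h)
T(c) = -10 (T(c) = (5 + c + 5)*(-1) + c = (10 + c)*(-1) + c = (-10 - c) + c = -10)
p(M, o) = 26 (p(M, o) = -2*(-13) = 26)
(p(T(-1), k(2)) - 175)*(-261) = (26 - 175)*(-261) = -149*(-261) = 38889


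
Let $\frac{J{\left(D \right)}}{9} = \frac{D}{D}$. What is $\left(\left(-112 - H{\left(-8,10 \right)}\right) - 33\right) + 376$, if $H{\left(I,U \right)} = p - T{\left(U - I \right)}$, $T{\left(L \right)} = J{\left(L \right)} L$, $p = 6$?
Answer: $387$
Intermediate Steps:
$J{\left(D \right)} = 9$ ($J{\left(D \right)} = 9 \frac{D}{D} = 9 \cdot 1 = 9$)
$T{\left(L \right)} = 9 L$
$H{\left(I,U \right)} = 6 - 9 U + 9 I$ ($H{\left(I,U \right)} = 6 - 9 \left(U - I\right) = 6 - \left(- 9 I + 9 U\right) = 6 + \left(- 9 U + 9 I\right) = 6 - 9 U + 9 I$)
$\left(\left(-112 - H{\left(-8,10 \right)}\right) - 33\right) + 376 = \left(\left(-112 - \left(6 - 90 + 9 \left(-8\right)\right)\right) - 33\right) + 376 = \left(\left(-112 - \left(6 - 90 - 72\right)\right) - 33\right) + 376 = \left(\left(-112 - -156\right) - 33\right) + 376 = \left(\left(-112 + 156\right) - 33\right) + 376 = \left(44 - 33\right) + 376 = 11 + 376 = 387$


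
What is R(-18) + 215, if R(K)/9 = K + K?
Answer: -109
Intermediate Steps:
R(K) = 18*K (R(K) = 9*(K + K) = 9*(2*K) = 18*K)
R(-18) + 215 = 18*(-18) + 215 = -324 + 215 = -109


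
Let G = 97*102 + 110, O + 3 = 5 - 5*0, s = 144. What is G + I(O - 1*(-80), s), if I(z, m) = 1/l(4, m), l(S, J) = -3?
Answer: 30011/3 ≈ 10004.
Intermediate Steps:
O = 2 (O = -3 + (5 - 5*0) = -3 + (5 + 0) = -3 + 5 = 2)
G = 10004 (G = 9894 + 110 = 10004)
I(z, m) = -⅓ (I(z, m) = 1/(-3) = -⅓)
G + I(O - 1*(-80), s) = 10004 - ⅓ = 30011/3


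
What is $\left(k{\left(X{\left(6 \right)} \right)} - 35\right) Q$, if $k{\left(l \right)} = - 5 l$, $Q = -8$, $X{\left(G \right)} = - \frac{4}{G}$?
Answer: $\frac{760}{3} \approx 253.33$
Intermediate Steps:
$\left(k{\left(X{\left(6 \right)} \right)} - 35\right) Q = \left(- 5 \left(- \frac{4}{6}\right) - 35\right) \left(-8\right) = \left(- 5 \left(\left(-4\right) \frac{1}{6}\right) - 35\right) \left(-8\right) = \left(\left(-5\right) \left(- \frac{2}{3}\right) - 35\right) \left(-8\right) = \left(\frac{10}{3} - 35\right) \left(-8\right) = \left(- \frac{95}{3}\right) \left(-8\right) = \frac{760}{3}$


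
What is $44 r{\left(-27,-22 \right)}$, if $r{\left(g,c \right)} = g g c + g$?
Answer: $-706860$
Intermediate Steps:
$r{\left(g,c \right)} = g + c g^{2}$ ($r{\left(g,c \right)} = g^{2} c + g = c g^{2} + g = g + c g^{2}$)
$44 r{\left(-27,-22 \right)} = 44 \left(- 27 \left(1 - -594\right)\right) = 44 \left(- 27 \left(1 + 594\right)\right) = 44 \left(\left(-27\right) 595\right) = 44 \left(-16065\right) = -706860$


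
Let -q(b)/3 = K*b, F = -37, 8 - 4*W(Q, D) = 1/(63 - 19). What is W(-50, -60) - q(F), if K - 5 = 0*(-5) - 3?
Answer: -38721/176 ≈ -220.01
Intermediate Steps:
K = 2 (K = 5 + (0*(-5) - 3) = 5 + (0 - 3) = 5 - 3 = 2)
W(Q, D) = 351/176 (W(Q, D) = 2 - 1/(4*(63 - 19)) = 2 - ¼/44 = 2 - ¼*1/44 = 2 - 1/176 = 351/176)
q(b) = -6*b
W(-50, -60) - q(F) = 351/176 - (-6)*(-37) = 351/176 - 1*222 = 351/176 - 222 = -38721/176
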